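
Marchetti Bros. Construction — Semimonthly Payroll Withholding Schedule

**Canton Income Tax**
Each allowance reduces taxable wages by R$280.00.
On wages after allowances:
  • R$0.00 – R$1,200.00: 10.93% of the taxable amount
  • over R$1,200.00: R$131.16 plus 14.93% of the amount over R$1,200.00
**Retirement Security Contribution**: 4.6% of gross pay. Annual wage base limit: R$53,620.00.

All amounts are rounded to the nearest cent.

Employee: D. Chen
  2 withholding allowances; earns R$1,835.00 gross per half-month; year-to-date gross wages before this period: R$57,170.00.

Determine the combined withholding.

Canton Income Tax: taxable = R$1,835.00 − 2×R$280.00 = R$1,275.00
  R$131.16 + 14.93% × (R$1,275.00 − R$1,200.00) = R$131.16 + 14.93% × R$75.00 = R$142.36
Retirement Security Contribution: YTD R$57,170.00 ≥ cap R$53,620.00 → R$0.00
Total: R$142.36 + R$0.00 = R$142.36

R$142.36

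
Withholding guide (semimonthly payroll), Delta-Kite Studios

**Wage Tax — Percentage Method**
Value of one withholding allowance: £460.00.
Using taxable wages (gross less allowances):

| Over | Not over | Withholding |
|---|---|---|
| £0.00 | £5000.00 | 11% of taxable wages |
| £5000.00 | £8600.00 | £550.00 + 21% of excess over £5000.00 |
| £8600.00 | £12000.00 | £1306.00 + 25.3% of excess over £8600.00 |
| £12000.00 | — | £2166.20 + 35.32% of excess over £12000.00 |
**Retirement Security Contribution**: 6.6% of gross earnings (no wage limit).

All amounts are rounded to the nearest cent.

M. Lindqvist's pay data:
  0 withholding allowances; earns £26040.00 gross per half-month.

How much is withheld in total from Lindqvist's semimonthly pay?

Wage Tax: taxable = £26040.00
  £2166.20 + 35.32% × (£26040.00 − £12000.00) = £2166.20 + 35.32% × £14040.00 = £7125.13
Retirement Security Contribution: 6.6% × £26040.00 = £1718.64
Total: £7125.13 + £1718.64 = £8843.77

£8843.77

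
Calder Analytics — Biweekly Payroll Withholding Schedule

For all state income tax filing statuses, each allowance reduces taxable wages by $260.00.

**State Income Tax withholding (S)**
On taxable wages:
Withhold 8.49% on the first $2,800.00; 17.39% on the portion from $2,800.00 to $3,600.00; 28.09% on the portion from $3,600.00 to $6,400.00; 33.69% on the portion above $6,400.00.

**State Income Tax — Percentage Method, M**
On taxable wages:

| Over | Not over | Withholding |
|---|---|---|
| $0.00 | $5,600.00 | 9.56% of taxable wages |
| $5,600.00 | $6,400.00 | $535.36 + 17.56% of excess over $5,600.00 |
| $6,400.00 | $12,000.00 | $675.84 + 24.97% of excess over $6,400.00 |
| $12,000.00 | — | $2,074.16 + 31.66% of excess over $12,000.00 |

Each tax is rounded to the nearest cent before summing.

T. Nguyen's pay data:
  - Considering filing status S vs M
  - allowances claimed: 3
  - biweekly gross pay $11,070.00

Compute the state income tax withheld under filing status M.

$1,647.17

State Income Tax (M): taxable = $11,070.00 − 3×$260.00 = $10,290.00
  $675.84 + 24.97% × ($10,290.00 − $6,400.00) = $675.84 + 24.97% × $3,890.00 = $1,647.17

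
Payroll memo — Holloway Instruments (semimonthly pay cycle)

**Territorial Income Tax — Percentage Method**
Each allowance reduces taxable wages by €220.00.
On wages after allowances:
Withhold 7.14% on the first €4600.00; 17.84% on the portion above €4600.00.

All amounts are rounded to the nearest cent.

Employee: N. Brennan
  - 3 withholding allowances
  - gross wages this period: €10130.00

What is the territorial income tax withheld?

€1197.25

Territorial Income Tax: taxable = €10130.00 − 3×€220.00 = €9470.00
  €328.44 + 17.84% × (€9470.00 − €4600.00) = €328.44 + 17.84% × €4870.00 = €1197.25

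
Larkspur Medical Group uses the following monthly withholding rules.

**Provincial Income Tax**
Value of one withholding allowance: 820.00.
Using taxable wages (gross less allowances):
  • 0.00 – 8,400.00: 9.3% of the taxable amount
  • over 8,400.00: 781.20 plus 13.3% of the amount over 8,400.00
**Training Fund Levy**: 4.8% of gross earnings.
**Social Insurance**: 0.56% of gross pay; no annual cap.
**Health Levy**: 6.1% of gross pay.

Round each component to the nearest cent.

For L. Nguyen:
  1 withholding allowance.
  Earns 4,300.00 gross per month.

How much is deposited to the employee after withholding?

Provincial Income Tax: taxable = 4,300.00 − 1×820.00 = 3,480.00
  9.3% × 3,480.00 = 323.64
Training Fund Levy: 4.8% × 4,300.00 = 206.40
Social Insurance: 0.56% × 4,300.00 = 24.08
Health Levy: 6.1% × 4,300.00 = 262.30
Total withheld: 323.64 + 206.40 + 24.08 + 262.30 = 816.42
Net pay: 4,300.00 − 816.42 = 3,483.58

3,483.58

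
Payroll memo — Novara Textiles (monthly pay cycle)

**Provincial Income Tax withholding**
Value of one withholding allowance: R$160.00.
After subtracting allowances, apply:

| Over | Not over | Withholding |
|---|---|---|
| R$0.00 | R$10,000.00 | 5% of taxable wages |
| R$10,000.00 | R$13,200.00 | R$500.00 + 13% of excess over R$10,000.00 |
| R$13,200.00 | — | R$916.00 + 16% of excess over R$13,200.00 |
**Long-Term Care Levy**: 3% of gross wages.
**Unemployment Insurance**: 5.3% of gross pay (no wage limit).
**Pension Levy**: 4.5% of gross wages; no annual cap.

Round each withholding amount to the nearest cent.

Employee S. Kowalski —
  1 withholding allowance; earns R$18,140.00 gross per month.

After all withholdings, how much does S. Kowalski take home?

Provincial Income Tax: taxable = R$18,140.00 − 1×R$160.00 = R$17,980.00
  R$916.00 + 16% × (R$17,980.00 − R$13,200.00) = R$916.00 + 16% × R$4,780.00 = R$1,680.80
Long-Term Care Levy: 3% × R$18,140.00 = R$544.20
Unemployment Insurance: 5.3% × R$18,140.00 = R$961.42
Pension Levy: 4.5% × R$18,140.00 = R$816.30
Total withheld: R$1,680.80 + R$544.20 + R$961.42 + R$816.30 = R$4,002.72
Net pay: R$18,140.00 − R$4,002.72 = R$14,137.28

R$14,137.28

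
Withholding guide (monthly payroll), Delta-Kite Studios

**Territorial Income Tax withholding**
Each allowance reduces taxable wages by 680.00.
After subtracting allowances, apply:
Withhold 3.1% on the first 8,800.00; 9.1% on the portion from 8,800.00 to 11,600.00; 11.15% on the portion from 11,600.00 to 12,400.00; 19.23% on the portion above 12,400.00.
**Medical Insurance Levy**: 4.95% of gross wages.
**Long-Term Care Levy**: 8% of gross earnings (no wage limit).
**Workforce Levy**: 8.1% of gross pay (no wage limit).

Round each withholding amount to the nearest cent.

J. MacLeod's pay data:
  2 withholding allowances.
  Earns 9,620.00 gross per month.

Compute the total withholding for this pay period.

Territorial Income Tax: taxable = 9,620.00 − 2×680.00 = 8,260.00
  3.1% × 8,260.00 = 256.06
Medical Insurance Levy: 4.95% × 9,620.00 = 476.19
Long-Term Care Levy: 8% × 9,620.00 = 769.60
Workforce Levy: 8.1% × 9,620.00 = 779.22
Total: 256.06 + 476.19 + 769.60 + 779.22 = 2,281.07

2,281.07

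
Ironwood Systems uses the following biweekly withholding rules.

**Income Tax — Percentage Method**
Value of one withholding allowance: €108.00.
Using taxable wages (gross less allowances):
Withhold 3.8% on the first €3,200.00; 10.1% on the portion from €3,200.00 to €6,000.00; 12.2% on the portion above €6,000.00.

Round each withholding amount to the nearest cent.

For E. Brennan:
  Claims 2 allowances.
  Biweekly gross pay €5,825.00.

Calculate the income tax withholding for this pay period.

€364.91

Income Tax: taxable = €5,825.00 − 2×€108.00 = €5,609.00
  €121.60 + 10.1% × (€5,609.00 − €3,200.00) = €121.60 + 10.1% × €2,409.00 = €364.91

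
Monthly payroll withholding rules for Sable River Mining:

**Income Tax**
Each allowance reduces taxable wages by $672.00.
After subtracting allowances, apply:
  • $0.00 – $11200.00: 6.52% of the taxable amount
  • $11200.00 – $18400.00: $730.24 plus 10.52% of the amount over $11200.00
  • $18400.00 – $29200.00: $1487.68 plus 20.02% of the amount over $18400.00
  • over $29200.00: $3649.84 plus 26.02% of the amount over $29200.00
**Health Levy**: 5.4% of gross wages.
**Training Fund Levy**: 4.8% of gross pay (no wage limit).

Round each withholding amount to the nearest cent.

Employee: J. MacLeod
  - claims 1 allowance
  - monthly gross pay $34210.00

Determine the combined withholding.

$8268.01

Income Tax: taxable = $34210.00 − 1×$672.00 = $33538.00
  $3649.84 + 26.02% × ($33538.00 − $29200.00) = $3649.84 + 26.02% × $4338.00 = $4778.59
Health Levy: 5.4% × $34210.00 = $1847.34
Training Fund Levy: 4.8% × $34210.00 = $1642.08
Total: $4778.59 + $1847.34 + $1642.08 = $8268.01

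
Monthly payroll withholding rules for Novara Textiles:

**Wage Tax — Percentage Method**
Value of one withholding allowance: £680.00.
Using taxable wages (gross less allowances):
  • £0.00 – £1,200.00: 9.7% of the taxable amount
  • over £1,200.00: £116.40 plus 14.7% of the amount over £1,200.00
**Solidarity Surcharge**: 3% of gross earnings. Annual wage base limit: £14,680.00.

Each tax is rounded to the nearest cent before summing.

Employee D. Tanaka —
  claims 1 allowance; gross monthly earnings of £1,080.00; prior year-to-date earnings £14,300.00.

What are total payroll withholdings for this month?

£50.20

Wage Tax: taxable = £1,080.00 − 1×£680.00 = £400.00
  9.7% × £400.00 = £38.80
Solidarity Surcharge: cap £14,680.00 − YTD £14,300.00 = £380.00 subject; 3% × £380.00 = £11.40
Total: £38.80 + £11.40 = £50.20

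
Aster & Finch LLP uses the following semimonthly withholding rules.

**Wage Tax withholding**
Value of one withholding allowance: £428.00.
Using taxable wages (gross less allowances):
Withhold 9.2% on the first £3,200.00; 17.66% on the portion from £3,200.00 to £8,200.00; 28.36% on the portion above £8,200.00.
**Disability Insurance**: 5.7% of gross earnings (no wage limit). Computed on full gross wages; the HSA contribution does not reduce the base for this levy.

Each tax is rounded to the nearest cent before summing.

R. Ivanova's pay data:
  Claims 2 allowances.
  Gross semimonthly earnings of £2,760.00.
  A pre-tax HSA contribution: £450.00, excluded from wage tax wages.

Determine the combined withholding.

Wage Tax: taxable = £2,760.00 − £450.00 − 2×£428.00 = £1,454.00
  9.2% × £1,454.00 = £133.77
Disability Insurance: 5.7% × £2,760.00 = £157.32
Total: £133.77 + £157.32 = £291.09

£291.09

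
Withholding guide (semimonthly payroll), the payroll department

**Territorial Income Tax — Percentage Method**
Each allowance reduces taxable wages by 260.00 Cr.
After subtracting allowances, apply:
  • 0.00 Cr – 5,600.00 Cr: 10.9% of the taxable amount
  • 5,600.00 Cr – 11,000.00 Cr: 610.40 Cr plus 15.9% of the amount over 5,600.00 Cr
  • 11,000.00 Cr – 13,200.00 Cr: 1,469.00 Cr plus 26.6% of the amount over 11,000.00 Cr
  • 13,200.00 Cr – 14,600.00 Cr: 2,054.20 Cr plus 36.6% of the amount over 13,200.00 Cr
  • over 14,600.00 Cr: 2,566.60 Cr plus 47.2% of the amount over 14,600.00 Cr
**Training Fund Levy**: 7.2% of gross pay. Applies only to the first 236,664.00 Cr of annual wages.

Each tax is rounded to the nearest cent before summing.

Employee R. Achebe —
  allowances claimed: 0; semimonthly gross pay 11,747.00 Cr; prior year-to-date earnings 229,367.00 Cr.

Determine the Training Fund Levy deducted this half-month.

Training Fund Levy: cap 236,664.00 Cr − YTD 229,367.00 Cr = 7,297.00 Cr subject; 7.2% × 7,297.00 Cr = 525.38 Cr

525.38 Cr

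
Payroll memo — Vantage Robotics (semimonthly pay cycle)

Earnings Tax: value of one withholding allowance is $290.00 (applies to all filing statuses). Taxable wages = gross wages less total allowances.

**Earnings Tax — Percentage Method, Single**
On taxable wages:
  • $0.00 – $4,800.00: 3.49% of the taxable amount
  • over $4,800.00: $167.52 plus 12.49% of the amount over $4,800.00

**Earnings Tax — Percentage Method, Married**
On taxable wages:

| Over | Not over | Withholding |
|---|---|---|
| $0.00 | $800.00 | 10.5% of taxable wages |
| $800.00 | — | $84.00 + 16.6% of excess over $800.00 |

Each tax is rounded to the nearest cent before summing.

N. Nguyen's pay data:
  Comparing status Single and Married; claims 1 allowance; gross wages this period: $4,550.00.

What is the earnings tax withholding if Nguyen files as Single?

$148.67

Earnings Tax (Single): taxable = $4,550.00 − 1×$290.00 = $4,260.00
  3.49% × $4,260.00 = $148.67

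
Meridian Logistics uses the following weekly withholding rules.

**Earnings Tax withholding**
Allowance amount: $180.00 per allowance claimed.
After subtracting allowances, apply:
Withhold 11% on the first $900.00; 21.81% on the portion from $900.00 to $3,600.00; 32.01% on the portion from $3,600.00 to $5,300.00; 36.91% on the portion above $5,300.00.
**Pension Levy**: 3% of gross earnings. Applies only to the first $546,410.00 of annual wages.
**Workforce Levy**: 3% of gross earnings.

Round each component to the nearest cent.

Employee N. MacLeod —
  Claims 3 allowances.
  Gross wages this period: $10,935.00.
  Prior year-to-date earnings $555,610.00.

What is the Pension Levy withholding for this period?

$0.00

Pension Levy: YTD $555,610.00 ≥ cap $546,410.00 → $0.00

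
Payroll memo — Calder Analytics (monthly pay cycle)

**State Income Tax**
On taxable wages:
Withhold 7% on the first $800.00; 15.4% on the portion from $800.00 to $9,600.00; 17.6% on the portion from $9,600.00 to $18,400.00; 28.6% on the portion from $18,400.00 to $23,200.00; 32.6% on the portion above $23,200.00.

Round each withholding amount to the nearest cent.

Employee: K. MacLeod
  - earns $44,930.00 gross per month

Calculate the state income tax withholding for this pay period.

$11,416.78

State Income Tax: taxable = $44,930.00
  $4,332.80 + 32.6% × ($44,930.00 − $23,200.00) = $4,332.80 + 32.6% × $21,730.00 = $11,416.78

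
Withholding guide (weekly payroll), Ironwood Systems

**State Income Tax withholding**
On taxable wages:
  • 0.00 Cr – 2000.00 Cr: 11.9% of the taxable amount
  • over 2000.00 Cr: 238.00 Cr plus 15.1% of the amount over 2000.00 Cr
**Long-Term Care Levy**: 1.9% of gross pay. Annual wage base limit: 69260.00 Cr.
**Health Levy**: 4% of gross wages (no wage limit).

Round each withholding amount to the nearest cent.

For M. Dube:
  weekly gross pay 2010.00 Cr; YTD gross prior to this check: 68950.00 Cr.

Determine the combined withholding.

325.80 Cr

State Income Tax: taxable = 2010.00 Cr
  238.00 Cr + 15.1% × (2010.00 Cr − 2000.00 Cr) = 238.00 Cr + 15.1% × 10.00 Cr = 239.51 Cr
Long-Term Care Levy: cap 69260.00 Cr − YTD 68950.00 Cr = 310.00 Cr subject; 1.9% × 310.00 Cr = 5.89 Cr
Health Levy: 4% × 2010.00 Cr = 80.40 Cr
Total: 239.51 Cr + 5.89 Cr + 80.40 Cr = 325.80 Cr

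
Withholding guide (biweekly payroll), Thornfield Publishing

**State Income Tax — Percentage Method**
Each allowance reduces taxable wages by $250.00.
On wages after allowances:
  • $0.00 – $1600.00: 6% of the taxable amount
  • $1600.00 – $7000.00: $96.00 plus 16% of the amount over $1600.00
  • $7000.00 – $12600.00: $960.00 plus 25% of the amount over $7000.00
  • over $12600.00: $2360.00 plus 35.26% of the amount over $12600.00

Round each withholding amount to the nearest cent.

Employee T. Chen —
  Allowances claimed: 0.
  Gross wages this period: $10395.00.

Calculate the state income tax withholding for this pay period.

$1808.75

State Income Tax: taxable = $10395.00
  $960.00 + 25% × ($10395.00 − $7000.00) = $960.00 + 25% × $3395.00 = $1808.75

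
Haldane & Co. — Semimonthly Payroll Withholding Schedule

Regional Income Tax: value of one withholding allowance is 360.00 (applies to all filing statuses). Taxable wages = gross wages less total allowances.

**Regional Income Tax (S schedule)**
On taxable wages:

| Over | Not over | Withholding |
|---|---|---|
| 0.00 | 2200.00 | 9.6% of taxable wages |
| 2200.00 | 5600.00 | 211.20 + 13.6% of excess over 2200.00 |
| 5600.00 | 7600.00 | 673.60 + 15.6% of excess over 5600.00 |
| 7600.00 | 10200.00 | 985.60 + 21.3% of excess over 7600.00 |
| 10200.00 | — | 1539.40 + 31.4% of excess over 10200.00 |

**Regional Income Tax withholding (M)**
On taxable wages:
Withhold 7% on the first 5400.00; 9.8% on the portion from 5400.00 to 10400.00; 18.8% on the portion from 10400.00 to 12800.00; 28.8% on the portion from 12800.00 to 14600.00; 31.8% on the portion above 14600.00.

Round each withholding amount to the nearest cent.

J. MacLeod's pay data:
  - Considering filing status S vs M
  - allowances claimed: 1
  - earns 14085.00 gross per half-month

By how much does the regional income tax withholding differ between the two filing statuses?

1060.65

Regional Income Tax (S): taxable = 14085.00 − 1×360.00 = 13725.00
  1539.40 + 31.4% × (13725.00 − 10200.00) = 1539.40 + 31.4% × 3525.00 = 2646.25
Regional Income Tax (M): taxable = 14085.00 − 1×360.00 = 13725.00
  1319.20 + 28.8% × (13725.00 − 12800.00) = 1319.20 + 28.8% × 925.00 = 1585.60
Difference: |2646.25 − 1585.60| = 1060.65 (higher under S)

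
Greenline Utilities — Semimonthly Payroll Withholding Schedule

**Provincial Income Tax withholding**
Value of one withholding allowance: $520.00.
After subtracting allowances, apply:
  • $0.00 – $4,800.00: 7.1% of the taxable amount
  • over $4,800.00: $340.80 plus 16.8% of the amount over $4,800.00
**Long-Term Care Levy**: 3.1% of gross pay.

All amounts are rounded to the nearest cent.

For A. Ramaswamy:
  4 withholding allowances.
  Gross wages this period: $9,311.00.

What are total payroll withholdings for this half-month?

$1,037.85

Provincial Income Tax: taxable = $9,311.00 − 4×$520.00 = $7,231.00
  $340.80 + 16.8% × ($7,231.00 − $4,800.00) = $340.80 + 16.8% × $2,431.00 = $749.21
Long-Term Care Levy: 3.1% × $9,311.00 = $288.64
Total: $749.21 + $288.64 = $1,037.85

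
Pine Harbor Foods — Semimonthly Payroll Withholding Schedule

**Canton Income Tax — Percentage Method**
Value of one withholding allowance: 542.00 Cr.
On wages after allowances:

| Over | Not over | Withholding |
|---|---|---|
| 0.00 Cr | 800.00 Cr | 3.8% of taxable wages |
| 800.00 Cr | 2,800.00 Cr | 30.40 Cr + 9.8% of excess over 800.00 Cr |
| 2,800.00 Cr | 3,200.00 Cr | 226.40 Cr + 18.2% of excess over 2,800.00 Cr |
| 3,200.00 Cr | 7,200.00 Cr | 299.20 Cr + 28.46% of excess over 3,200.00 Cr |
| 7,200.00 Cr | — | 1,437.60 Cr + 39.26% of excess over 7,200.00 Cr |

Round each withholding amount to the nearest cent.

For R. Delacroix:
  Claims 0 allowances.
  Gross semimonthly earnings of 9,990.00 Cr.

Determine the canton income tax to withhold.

Canton Income Tax: taxable = 9,990.00 Cr
  1,437.60 Cr + 39.26% × (9,990.00 Cr − 7,200.00 Cr) = 1,437.60 Cr + 39.26% × 2,790.00 Cr = 2,532.95 Cr

2,532.95 Cr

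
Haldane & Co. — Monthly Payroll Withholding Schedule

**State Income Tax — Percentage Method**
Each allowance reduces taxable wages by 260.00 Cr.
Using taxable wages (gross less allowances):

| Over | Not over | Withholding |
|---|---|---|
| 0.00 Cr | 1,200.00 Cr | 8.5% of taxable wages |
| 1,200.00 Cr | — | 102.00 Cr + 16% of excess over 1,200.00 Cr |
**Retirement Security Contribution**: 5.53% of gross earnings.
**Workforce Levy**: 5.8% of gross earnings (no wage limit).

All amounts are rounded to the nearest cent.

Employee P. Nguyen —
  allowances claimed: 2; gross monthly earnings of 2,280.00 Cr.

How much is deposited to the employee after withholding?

State Income Tax: taxable = 2,280.00 Cr − 2×260.00 Cr = 1,760.00 Cr
  102.00 Cr + 16% × (1,760.00 Cr − 1,200.00 Cr) = 102.00 Cr + 16% × 560.00 Cr = 191.60 Cr
Retirement Security Contribution: 5.53% × 2,280.00 Cr = 126.08 Cr
Workforce Levy: 5.8% × 2,280.00 Cr = 132.24 Cr
Total withheld: 191.60 Cr + 126.08 Cr + 132.24 Cr = 449.92 Cr
Net pay: 2,280.00 Cr − 449.92 Cr = 1,830.08 Cr

1,830.08 Cr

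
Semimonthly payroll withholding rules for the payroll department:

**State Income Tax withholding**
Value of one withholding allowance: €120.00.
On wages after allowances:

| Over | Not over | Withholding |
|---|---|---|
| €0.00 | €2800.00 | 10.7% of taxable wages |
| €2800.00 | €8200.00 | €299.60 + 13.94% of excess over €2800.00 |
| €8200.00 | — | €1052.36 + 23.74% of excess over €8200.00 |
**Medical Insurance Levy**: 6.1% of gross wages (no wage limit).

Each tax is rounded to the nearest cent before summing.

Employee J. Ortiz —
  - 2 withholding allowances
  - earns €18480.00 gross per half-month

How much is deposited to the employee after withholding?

€13916.86

State Income Tax: taxable = €18480.00 − 2×€120.00 = €18240.00
  €1052.36 + 23.74% × (€18240.00 − €8200.00) = €1052.36 + 23.74% × €10040.00 = €3435.86
Medical Insurance Levy: 6.1% × €18480.00 = €1127.28
Total withheld: €3435.86 + €1127.28 = €4563.14
Net pay: €18480.00 − €4563.14 = €13916.86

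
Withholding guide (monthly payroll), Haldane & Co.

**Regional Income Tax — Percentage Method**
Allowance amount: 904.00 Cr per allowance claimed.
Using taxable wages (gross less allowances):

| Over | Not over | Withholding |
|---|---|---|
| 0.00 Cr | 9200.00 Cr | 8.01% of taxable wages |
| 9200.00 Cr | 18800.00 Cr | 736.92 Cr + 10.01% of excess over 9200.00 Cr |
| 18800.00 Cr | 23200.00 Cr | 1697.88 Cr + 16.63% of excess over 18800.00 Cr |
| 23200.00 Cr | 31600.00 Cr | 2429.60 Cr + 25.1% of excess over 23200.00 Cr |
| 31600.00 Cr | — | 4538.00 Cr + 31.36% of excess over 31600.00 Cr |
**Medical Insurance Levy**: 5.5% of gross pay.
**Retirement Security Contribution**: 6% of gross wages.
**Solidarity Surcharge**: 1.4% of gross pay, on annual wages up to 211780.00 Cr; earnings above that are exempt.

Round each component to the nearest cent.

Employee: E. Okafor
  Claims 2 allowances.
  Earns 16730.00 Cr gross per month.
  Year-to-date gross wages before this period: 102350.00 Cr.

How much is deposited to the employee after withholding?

13262.14 Cr

Regional Income Tax: taxable = 16730.00 Cr − 2×904.00 Cr = 14922.00 Cr
  736.92 Cr + 10.01% × (14922.00 Cr − 9200.00 Cr) = 736.92 Cr + 10.01% × 5722.00 Cr = 1309.69 Cr
Medical Insurance Levy: 5.5% × 16730.00 Cr = 920.15 Cr
Retirement Security Contribution: 6% × 16730.00 Cr = 1003.80 Cr
Solidarity Surcharge: 1.4% × 16730.00 Cr = 234.22 Cr
Total withheld: 1309.69 Cr + 920.15 Cr + 1003.80 Cr + 234.22 Cr = 3467.86 Cr
Net pay: 16730.00 Cr − 3467.86 Cr = 13262.14 Cr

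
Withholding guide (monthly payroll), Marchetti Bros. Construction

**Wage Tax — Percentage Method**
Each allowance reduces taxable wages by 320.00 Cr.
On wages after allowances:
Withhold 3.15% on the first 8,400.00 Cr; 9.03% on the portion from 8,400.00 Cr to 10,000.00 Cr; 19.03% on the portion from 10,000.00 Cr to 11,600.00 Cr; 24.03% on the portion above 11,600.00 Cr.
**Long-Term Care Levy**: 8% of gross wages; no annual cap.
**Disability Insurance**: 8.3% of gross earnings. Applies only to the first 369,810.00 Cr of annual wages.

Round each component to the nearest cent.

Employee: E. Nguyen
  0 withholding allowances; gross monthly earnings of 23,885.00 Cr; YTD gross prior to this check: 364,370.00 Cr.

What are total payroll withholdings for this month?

6,027.97 Cr

Wage Tax: taxable = 23,885.00 Cr
  713.56 Cr + 24.03% × (23,885.00 Cr − 11,600.00 Cr) = 713.56 Cr + 24.03% × 12,285.00 Cr = 3,665.65 Cr
Long-Term Care Levy: 8% × 23,885.00 Cr = 1,910.80 Cr
Disability Insurance: cap 369,810.00 Cr − YTD 364,370.00 Cr = 5,440.00 Cr subject; 8.3% × 5,440.00 Cr = 451.52 Cr
Total: 3,665.65 Cr + 1,910.80 Cr + 451.52 Cr = 6,027.97 Cr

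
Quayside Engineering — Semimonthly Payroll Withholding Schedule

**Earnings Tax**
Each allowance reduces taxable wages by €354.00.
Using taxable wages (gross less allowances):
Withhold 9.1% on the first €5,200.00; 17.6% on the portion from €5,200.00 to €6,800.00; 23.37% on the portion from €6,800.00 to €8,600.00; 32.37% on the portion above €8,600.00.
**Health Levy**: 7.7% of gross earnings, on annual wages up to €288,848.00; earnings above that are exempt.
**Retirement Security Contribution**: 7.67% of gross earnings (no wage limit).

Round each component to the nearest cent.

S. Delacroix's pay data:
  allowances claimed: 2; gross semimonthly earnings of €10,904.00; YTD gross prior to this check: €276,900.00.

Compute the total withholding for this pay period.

€3,368.04

Earnings Tax: taxable = €10,904.00 − 2×€354.00 = €10,196.00
  €1,175.46 + 32.37% × (€10,196.00 − €8,600.00) = €1,175.46 + 32.37% × €1,596.00 = €1,692.09
Health Levy: 7.7% × €10,904.00 = €839.61
Retirement Security Contribution: 7.67% × €10,904.00 = €836.34
Total: €1,692.09 + €839.61 + €836.34 = €3,368.04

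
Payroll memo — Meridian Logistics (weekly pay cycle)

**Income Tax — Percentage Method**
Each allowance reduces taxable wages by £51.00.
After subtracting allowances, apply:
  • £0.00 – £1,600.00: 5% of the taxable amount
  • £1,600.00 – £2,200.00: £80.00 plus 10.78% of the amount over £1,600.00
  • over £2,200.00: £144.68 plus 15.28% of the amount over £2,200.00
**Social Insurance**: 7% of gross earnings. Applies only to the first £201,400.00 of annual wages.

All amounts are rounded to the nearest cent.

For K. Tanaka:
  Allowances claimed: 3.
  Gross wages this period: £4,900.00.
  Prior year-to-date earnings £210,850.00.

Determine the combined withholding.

£533.86

Income Tax: taxable = £4,900.00 − 3×£51.00 = £4,747.00
  £144.68 + 15.28% × (£4,747.00 − £2,200.00) = £144.68 + 15.28% × £2,547.00 = £533.86
Social Insurance: YTD £210,850.00 ≥ cap £201,400.00 → £0.00
Total: £533.86 + £0.00 = £533.86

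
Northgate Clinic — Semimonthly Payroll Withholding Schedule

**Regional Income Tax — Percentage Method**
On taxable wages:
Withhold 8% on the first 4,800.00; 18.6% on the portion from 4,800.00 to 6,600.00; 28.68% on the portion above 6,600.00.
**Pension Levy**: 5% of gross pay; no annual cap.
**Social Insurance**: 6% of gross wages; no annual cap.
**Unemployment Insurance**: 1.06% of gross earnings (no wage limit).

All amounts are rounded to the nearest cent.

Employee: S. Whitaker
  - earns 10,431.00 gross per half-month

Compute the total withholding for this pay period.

3,075.51

Regional Income Tax: taxable = 10,431.00
  718.80 + 28.68% × (10,431.00 − 6,600.00) = 718.80 + 28.68% × 3,831.00 = 1,817.53
Pension Levy: 5% × 10,431.00 = 521.55
Social Insurance: 6% × 10,431.00 = 625.86
Unemployment Insurance: 1.06% × 10,431.00 = 110.57
Total: 1,817.53 + 521.55 + 625.86 + 110.57 = 3,075.51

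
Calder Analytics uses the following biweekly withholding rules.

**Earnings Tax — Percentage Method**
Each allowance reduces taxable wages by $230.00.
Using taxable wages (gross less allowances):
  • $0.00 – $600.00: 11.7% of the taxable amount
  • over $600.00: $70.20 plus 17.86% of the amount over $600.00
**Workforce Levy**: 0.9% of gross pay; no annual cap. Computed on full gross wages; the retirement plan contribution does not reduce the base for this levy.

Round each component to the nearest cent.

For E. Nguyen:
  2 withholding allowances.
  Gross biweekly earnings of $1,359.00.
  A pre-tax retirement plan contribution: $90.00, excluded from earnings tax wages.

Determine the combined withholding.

$119.76

Earnings Tax: taxable = $1,359.00 − $90.00 − 2×$230.00 = $809.00
  $70.20 + 17.86% × ($809.00 − $600.00) = $70.20 + 17.86% × $209.00 = $107.53
Workforce Levy: 0.9% × $1,359.00 = $12.23
Total: $107.53 + $12.23 = $119.76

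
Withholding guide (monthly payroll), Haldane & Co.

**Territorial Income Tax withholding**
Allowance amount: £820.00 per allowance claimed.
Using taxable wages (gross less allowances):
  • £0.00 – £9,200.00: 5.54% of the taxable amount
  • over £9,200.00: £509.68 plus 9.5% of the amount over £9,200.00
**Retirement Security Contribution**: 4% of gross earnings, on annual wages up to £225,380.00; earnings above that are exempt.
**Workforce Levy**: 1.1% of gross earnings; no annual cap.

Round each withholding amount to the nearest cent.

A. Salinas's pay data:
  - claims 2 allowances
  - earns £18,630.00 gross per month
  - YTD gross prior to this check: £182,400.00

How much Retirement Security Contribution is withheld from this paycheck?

£745.20

Retirement Security Contribution: 4% × £18,630.00 = £745.20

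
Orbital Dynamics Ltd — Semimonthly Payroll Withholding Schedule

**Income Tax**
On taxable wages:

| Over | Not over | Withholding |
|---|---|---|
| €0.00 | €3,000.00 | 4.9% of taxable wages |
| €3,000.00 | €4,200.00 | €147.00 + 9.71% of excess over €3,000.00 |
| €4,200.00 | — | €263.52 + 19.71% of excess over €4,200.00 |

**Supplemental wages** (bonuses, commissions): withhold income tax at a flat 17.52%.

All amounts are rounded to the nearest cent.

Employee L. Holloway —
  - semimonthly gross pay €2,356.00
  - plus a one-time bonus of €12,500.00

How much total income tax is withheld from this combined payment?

€2,305.44

Income Tax: taxable = €2,356.00
  4.9% × €2,356.00 = €115.44
Supplemental (17.52% flat on bonus): 17.52% × €12,500.00 = €2,190.00
Total income tax: €115.44 + €2,190.00 = €2,305.44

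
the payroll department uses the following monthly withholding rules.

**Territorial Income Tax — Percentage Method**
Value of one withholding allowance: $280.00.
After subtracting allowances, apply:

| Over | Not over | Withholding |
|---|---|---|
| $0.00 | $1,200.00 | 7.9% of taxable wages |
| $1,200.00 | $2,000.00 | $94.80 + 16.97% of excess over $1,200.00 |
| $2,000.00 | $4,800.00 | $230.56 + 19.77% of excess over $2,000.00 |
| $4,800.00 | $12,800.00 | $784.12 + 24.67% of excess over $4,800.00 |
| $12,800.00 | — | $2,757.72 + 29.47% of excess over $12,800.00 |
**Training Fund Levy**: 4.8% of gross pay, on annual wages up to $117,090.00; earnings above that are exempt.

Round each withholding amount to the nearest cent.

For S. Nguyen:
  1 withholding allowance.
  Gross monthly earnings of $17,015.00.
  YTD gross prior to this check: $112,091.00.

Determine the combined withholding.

$4,157.31

Territorial Income Tax: taxable = $17,015.00 − 1×$280.00 = $16,735.00
  $2,757.72 + 29.47% × ($16,735.00 − $12,800.00) = $2,757.72 + 29.47% × $3,935.00 = $3,917.36
Training Fund Levy: cap $117,090.00 − YTD $112,091.00 = $4,999.00 subject; 4.8% × $4,999.00 = $239.95
Total: $3,917.36 + $239.95 = $4,157.31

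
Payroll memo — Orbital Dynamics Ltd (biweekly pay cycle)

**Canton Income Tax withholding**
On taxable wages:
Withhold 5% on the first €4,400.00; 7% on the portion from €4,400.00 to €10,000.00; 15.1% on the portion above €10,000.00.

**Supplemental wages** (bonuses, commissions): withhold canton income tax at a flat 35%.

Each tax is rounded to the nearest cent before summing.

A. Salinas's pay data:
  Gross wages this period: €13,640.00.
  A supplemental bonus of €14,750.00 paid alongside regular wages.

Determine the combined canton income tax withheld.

€6,324.14

Canton Income Tax: taxable = €13,640.00
  €612.00 + 15.1% × (€13,640.00 − €10,000.00) = €612.00 + 15.1% × €3,640.00 = €1,161.64
Supplemental (35% flat on bonus): 35% × €14,750.00 = €5,162.50
Total canton income tax: €1,161.64 + €5,162.50 = €6,324.14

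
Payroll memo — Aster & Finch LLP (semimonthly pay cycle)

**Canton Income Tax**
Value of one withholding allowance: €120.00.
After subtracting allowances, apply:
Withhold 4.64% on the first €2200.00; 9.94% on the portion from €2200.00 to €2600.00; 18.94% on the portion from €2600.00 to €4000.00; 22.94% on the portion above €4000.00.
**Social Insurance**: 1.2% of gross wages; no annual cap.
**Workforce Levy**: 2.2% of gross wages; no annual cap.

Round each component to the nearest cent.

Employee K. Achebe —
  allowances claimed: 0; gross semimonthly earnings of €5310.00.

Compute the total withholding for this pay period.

€888.05

Canton Income Tax: taxable = €5310.00
  €407.00 + 22.94% × (€5310.00 − €4000.00) = €407.00 + 22.94% × €1310.00 = €707.51
Social Insurance: 1.2% × €5310.00 = €63.72
Workforce Levy: 2.2% × €5310.00 = €116.82
Total: €707.51 + €63.72 + €116.82 = €888.05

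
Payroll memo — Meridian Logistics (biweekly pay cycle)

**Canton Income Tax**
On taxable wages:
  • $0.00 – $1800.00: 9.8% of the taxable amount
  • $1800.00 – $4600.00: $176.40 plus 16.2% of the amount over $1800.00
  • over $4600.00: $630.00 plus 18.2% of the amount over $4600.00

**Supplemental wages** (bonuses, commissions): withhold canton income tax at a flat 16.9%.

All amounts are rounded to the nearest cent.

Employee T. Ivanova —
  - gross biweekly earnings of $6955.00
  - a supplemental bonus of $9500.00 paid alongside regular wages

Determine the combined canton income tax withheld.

Canton Income Tax: taxable = $6955.00
  $630.00 + 18.2% × ($6955.00 − $4600.00) = $630.00 + 18.2% × $2355.00 = $1058.61
Supplemental (16.9% flat on bonus): 16.9% × $9500.00 = $1605.50
Total canton income tax: $1058.61 + $1605.50 = $2664.11

$2664.11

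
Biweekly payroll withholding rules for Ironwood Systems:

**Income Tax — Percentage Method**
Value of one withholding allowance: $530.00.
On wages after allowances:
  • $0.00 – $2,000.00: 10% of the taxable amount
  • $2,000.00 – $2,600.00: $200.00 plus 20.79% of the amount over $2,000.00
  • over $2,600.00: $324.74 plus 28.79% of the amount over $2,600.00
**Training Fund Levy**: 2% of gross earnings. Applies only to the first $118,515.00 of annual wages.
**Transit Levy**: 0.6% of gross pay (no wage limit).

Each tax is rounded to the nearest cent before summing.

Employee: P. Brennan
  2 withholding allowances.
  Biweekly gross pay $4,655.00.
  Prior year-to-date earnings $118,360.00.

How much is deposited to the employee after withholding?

$4,012.77

Income Tax: taxable = $4,655.00 − 2×$530.00 = $3,595.00
  $324.74 + 28.79% × ($3,595.00 − $2,600.00) = $324.74 + 28.79% × $995.00 = $611.20
Training Fund Levy: cap $118,515.00 − YTD $118,360.00 = $155.00 subject; 2% × $155.00 = $3.10
Transit Levy: 0.6% × $4,655.00 = $27.93
Total withheld: $611.20 + $3.10 + $27.93 = $642.23
Net pay: $4,655.00 − $642.23 = $4,012.77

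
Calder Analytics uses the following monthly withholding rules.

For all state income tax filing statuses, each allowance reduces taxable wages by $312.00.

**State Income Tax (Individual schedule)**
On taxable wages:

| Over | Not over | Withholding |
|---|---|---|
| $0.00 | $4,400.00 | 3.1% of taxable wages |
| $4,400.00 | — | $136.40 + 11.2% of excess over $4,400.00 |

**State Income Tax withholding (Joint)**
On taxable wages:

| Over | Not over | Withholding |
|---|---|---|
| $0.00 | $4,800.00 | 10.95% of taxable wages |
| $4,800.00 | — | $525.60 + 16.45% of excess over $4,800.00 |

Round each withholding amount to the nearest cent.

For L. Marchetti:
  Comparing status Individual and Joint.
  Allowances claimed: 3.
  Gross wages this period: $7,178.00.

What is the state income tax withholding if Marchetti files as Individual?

$342.70

State Income Tax (Individual): taxable = $7,178.00 − 3×$312.00 = $6,242.00
  $136.40 + 11.2% × ($6,242.00 − $4,400.00) = $136.40 + 11.2% × $1,842.00 = $342.70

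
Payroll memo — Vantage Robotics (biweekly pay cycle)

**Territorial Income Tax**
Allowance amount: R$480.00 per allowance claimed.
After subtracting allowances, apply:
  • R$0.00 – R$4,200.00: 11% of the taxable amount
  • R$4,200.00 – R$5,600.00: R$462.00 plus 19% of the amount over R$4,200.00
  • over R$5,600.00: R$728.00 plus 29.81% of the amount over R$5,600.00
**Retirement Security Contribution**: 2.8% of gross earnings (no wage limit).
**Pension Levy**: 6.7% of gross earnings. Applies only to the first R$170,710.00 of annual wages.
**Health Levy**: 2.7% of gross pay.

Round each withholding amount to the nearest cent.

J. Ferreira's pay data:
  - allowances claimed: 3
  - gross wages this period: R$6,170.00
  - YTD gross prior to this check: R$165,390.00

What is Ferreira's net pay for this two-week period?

R$4,911.51

Territorial Income Tax: taxable = R$6,170.00 − 3×R$480.00 = R$4,730.00
  R$462.00 + 19% × (R$4,730.00 − R$4,200.00) = R$462.00 + 19% × R$530.00 = R$562.70
Retirement Security Contribution: 2.8% × R$6,170.00 = R$172.76
Pension Levy: cap R$170,710.00 − YTD R$165,390.00 = R$5,320.00 subject; 6.7% × R$5,320.00 = R$356.44
Health Levy: 2.7% × R$6,170.00 = R$166.59
Total withheld: R$562.70 + R$172.76 + R$356.44 + R$166.59 = R$1,258.49
Net pay: R$6,170.00 − R$1,258.49 = R$4,911.51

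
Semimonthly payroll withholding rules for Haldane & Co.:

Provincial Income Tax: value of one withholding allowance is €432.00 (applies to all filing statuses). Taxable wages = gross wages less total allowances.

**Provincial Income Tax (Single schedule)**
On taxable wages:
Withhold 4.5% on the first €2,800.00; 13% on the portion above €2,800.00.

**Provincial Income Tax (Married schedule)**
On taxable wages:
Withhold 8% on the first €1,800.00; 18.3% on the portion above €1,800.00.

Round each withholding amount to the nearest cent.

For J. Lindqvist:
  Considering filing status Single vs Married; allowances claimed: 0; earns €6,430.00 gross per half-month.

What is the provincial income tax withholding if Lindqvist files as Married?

Provincial Income Tax (Married): taxable = €6,430.00
  €144.00 + 18.3% × (€6,430.00 − €1,800.00) = €144.00 + 18.3% × €4,630.00 = €991.29

€991.29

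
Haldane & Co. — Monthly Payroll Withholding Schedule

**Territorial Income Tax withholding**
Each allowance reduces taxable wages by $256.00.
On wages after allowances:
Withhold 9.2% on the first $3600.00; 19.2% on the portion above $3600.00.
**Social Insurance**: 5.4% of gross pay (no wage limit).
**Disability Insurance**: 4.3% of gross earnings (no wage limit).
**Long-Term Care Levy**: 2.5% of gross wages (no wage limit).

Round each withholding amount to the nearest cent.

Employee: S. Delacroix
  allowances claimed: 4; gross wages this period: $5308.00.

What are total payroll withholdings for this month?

$1110.10

Territorial Income Tax: taxable = $5308.00 − 4×$256.00 = $4284.00
  $331.20 + 19.2% × ($4284.00 − $3600.00) = $331.20 + 19.2% × $684.00 = $462.53
Social Insurance: 5.4% × $5308.00 = $286.63
Disability Insurance: 4.3% × $5308.00 = $228.24
Long-Term Care Levy: 2.5% × $5308.00 = $132.70
Total: $462.53 + $286.63 + $228.24 + $132.70 = $1110.10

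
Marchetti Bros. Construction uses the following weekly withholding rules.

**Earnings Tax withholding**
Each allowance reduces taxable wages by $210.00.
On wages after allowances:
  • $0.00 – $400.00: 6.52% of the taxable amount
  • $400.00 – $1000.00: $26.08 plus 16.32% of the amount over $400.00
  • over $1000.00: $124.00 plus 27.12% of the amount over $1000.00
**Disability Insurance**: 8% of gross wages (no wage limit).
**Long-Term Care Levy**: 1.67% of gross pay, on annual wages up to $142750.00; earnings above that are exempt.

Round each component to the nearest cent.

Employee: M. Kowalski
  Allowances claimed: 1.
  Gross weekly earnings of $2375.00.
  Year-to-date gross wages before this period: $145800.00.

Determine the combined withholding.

$629.95

Earnings Tax: taxable = $2375.00 − 1×$210.00 = $2165.00
  $124.00 + 27.12% × ($2165.00 − $1000.00) = $124.00 + 27.12% × $1165.00 = $439.95
Disability Insurance: 8% × $2375.00 = $190.00
Long-Term Care Levy: YTD $145800.00 ≥ cap $142750.00 → $0.00
Total: $439.95 + $190.00 + $0.00 = $629.95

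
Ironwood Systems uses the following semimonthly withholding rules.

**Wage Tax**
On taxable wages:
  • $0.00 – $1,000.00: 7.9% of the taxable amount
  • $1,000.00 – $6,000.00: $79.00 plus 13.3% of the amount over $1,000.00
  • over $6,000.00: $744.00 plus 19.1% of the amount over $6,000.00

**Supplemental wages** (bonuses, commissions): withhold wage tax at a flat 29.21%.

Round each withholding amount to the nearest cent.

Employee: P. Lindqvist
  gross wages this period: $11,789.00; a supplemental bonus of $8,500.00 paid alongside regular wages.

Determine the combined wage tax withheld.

Wage Tax: taxable = $11,789.00
  $744.00 + 19.1% × ($11,789.00 − $6,000.00) = $744.00 + 19.1% × $5,789.00 = $1,849.70
Supplemental (29.21% flat on bonus): 29.21% × $8,500.00 = $2,482.85
Total wage tax: $1,849.70 + $2,482.85 = $4,332.55

$4,332.55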